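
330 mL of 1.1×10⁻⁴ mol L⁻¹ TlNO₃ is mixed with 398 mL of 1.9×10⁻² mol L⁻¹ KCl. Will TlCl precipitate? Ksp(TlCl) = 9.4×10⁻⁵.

After mixing, V = 330 mL + 398 mL = 728 mL.
[Tl⁺] = (1.1×10⁻⁴)(330)/728 = 5.0×10⁻⁵ mol L⁻¹
[Cl⁻] = (1.9×10⁻²)(398)/728 = 1.0×10⁻² mol L⁻¹
Q = [Tl⁺][Cl⁻] = 5.2×10⁻⁷
Q < Ksp (5.2×10⁻⁷ vs 9.4×10⁻⁵); the solution remains unsaturated and no precipitate forms.

No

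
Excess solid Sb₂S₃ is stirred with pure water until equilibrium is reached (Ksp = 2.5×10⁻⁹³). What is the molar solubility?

1.2×10⁻¹⁹ M

Sb₂S₃(s) ⇌ 2 Sb³⁺(aq) + 3 S²⁻(aq)
Call the molar solubility s, so that [Sb³⁺] = 2s and [S²⁻] = 3s.
Ksp = [Sb³⁺]^2[S²⁻]^3 = (2s)^2 · (3s)^3 = 108s^5
108s^5 = 2.5×10⁻⁹³  ⇒  s^5 = 2.3×10⁻⁹⁵
Taking the 5th root, s = 1.2×10⁻¹⁹ mol L⁻¹.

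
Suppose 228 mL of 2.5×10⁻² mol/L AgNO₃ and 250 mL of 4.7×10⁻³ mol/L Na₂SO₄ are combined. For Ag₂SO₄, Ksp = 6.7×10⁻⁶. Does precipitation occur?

Total volume after mixing = 228 + 250 = 478 mL.
[Ag⁺] = (2.5×10⁻²)(228)/478 = 1.2×10⁻² mol/L
[SO₄²⁻] = (4.7×10⁻³)(250)/478 = 2.5×10⁻³ mol/L
Q = [Ag⁺]^2[SO₄²⁻] = 3.5×10⁻⁷
Q < Ksp (3.5×10⁻⁷ vs 6.7×10⁻⁶); the solution remains unsaturated and no precipitate forms.

No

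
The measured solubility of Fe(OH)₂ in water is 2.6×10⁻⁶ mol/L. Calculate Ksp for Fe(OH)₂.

Ksp = 7.0×10⁻¹⁷

Fe(OH)₂(s) ⇌ Fe²⁺(aq) + 2 OH⁻(aq)
For each mole of Fe(OH)₂ that dissolves per liter, [Fe²⁺] = s and [OH⁻] = 2s; let s denote this solubility.
Ksp = [Fe²⁺][OH⁻]^2 = s · (2s)^2 = 4s^3
Ksp = 4 × (2.6×10⁻⁶)^3 = 7.0×10⁻¹⁷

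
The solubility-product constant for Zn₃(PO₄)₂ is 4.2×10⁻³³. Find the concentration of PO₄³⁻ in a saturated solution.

2.6×10⁻⁷ M

Zn₃(PO₄)₂(s) ⇌ 3 Zn²⁺(aq) + 2 PO₄³⁻(aq)
For each mole of Zn₃(PO₄)₂ that dissolves per liter, [Zn²⁺] = 3s and [PO₄³⁻] = 2s; let s denote this solubility.
Ksp = [Zn²⁺]^3[PO₄³⁻]^2 = (3s)^3 · (2s)^2 = 108s^5 = 4.2×10⁻³³
s = 1.3×10⁻⁷ mol/L
[PO₄³⁻] = 2s = 2.6×10⁻⁷ mol/L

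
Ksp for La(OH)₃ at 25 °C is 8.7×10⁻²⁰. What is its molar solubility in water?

7.5×10⁻⁶ M

La(OH)₃(s) ⇌ La³⁺(aq) + 3 OH⁻(aq)
If s mol/L of La(OH)₃ dissolves, [La³⁺] = s and [OH⁻] = 3s.
Ksp = [La³⁺][OH⁻]^3 = s · (3s)^3 = 27s^4
27s^4 = 8.7×10⁻²⁰  ⇒  s^4 = 3.2×10⁻²¹
Taking the 4th root, s = 7.5×10⁻⁶ mol L⁻¹.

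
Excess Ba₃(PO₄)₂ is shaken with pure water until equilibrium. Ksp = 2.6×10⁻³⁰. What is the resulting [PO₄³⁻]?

Ba₃(PO₄)₂(s) ⇌ 3 Ba²⁺(aq) + 2 PO₄³⁻(aq)
If s mol/L of Ba₃(PO₄)₂ dissolves, [Ba²⁺] = 3s and [PO₄³⁻] = 2s.
Ksp = [Ba²⁺]^3[PO₄³⁻]^2 = (3s)^3 · (2s)^2 = 108s^5 = 2.6×10⁻³⁰
s = 4.7×10⁻⁷ M
[PO₄³⁻] = 2s = 9.5×10⁻⁷ M

9.5×10⁻⁷ M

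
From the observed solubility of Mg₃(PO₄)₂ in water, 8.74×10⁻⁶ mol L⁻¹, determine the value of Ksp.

Mg₃(PO₄)₂(s) ⇌ 3 Mg²⁺(aq) + 2 PO₄³⁻(aq)
If s mol/L of Mg₃(PO₄)₂ dissolves, [Mg²⁺] = 3s and [PO₄³⁻] = 2s.
Ksp = [Mg²⁺]^3[PO₄³⁻]^2 = (3s)^3 · (2s)^2 = 108s^5
Ksp = 108 × (8.74×10⁻⁶)^5 = 5.51×10⁻²⁴

Ksp = 5.51×10⁻²⁴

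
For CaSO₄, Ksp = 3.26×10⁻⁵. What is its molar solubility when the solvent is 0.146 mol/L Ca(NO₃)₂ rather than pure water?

CaSO₄(s) ⇌ Ca²⁺(aq) + SO₄²⁻(aq)
Let s be the solubility of CaSO₄ here. The common ion gives [Ca²⁺] ≈ 0.146 mol/L, and [SO₄²⁻] = s.
Ksp = [Ca²⁺][SO₄²⁻] = (0.146)s
s = 3.26×10⁻⁵ / (0.146) = 2.23×10⁻⁴
s = 2.23×10⁻⁴ mol/L

2.23×10⁻⁴ M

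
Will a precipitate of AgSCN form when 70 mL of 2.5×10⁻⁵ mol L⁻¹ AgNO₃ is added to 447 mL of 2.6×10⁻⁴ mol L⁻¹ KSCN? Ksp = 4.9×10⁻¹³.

The combined volume is 517 mL.
[Ag⁺] = (2.5×10⁻⁵)(70)/517 = 3.4×10⁻⁶ mol L⁻¹
[SCN⁻] = (2.6×10⁻⁴)(447)/517 = 2.2×10⁻⁴ mol L⁻¹
Q = [Ag⁺][SCN⁻] = 7.6×10⁻¹⁰
Q = 7.6×10⁻¹⁰ > Ksp = 4.9×10⁻¹³, so the solution is supersaturated and AgSCN precipitates.

Yes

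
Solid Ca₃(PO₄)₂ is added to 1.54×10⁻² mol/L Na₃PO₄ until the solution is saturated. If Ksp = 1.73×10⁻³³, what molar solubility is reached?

Ca₃(PO₄)₂(s) ⇌ 3 Ca²⁺(aq) + 2 PO₄³⁻(aq)
Let s be the solubility of Ca₃(PO₄)₂ here. The common ion gives [PO₄³⁻] ≈ 1.54×10⁻² mol/L, and [Ca²⁺] = 3s.
Ksp = [Ca²⁺]^3[PO₄³⁻]^2 = (3s)^3(1.54×10⁻²)^2
(3s)^3 = 1.73×10⁻³³ / (1.54×10⁻²)^2 = 7.29×10⁻³⁰
s = 6.46×10⁻¹¹ mol/L

6.46×10⁻¹¹ M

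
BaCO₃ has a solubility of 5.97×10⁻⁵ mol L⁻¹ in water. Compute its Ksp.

BaCO₃(s) ⇌ Ba²⁺(aq) + CO₃²⁻(aq)
With molar solubility s: [Ba²⁺] = s, [CO₃²⁻] = s.
Ksp = [Ba²⁺][CO₃²⁻] = s · s = s^2
Ksp = (5.97×10⁻⁵)^2 = 3.56×10⁻⁹

Ksp = 3.56×10⁻⁹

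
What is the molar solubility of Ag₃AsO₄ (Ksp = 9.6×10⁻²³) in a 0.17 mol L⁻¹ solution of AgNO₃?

Ag₃AsO₄(s) ⇌ 3 Ag⁺(aq) + AsO₄³⁻(aq)
The solution already contains Ag⁺ at 0.17 mol L⁻¹. Let s be the molar solubility of Ag₃AsO₄.
[Ag⁺] ≈ 0.17 mol L⁻¹ (common ion dominates); [AsO₄³⁻] = s.
Ksp = [Ag⁺]^3[AsO₄³⁻] = (0.17)^3s
s = 9.6×10⁻²³ / (0.17)^3 = 2.0×10⁻²⁰
s = 2.0×10⁻²⁰ mol L⁻¹

2.0×10⁻²⁰ M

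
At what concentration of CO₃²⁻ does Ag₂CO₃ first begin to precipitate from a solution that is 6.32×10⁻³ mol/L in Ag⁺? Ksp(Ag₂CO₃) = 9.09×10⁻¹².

The threshold for precipitation is Q = Ksp.
Ag₂CO₃(s) ⇌ 2 Ag⁺(aq) + CO₃²⁻(aq)
Ksp = [Ag⁺]^2[CO₃²⁻] = [CO₃²⁻](6.32×10⁻³)^2
[CO₃²⁻] = 9.09×10⁻¹² / (6.32×10⁻³)^2 = 2.28×10⁻⁷
[CO₃²⁻] = 2.28×10⁻⁷ mol/L

2.28×10⁻⁷ M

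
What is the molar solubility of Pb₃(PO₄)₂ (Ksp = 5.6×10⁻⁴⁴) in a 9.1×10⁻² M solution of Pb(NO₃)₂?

Pb₃(PO₄)₂(s) ⇌ 3 Pb²⁺(aq) + 2 PO₄³⁻(aq)
The solution already contains Pb²⁺ at 9.1×10⁻² M. Let s be the molar solubility of Pb₃(PO₄)₂.
[Pb²⁺] ≈ 9.1×10⁻² M (common ion dominates); [PO₄³⁻] = 2s.
Ksp = [Pb²⁺]^3[PO₄³⁻]^2 = (9.1×10⁻²)^3(2s)^2
(2s)^2 = 5.6×10⁻⁴⁴ / (9.1×10⁻²)^3 = 7.4×10⁻⁴¹
s = 4.3×10⁻²¹ M

4.3×10⁻²¹ M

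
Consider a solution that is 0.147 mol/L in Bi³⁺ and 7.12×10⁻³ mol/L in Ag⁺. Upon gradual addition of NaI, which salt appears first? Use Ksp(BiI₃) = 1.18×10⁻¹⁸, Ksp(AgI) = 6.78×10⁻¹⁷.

AgI

A salt starts to precipitate once the ion product Q reaches its Ksp.
For BiI₃: [I⁻] = (Ksp/[Bi³⁺])^(1/3) = 2.00×10⁻⁶ mol/L
For AgI: [I⁻] = (Ksp/[Ag⁺]) = 9.52×10⁻¹⁵ mol/L
The smaller threshold [I⁻] is reached first, so AgI precipitates first.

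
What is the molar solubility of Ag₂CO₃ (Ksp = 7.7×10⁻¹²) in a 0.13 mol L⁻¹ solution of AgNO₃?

Ag₂CO₃(s) ⇌ 2 Ag⁺(aq) + CO₃²⁻(aq)
Ag⁺ is already present at 0.13 mol L⁻¹. If s mol/L of Ag₂CO₃ dissolves, [CO₃²⁻] = s while [Ag⁺] ≈ 0.13 mol L⁻¹.
Ksp = [Ag⁺]^2[CO₃²⁻] = (0.13)^2s
s = 7.7×10⁻¹² / (0.13)^2 = 4.6×10⁻¹⁰
s = 4.6×10⁻¹⁰ mol L⁻¹

4.6×10⁻¹⁰ M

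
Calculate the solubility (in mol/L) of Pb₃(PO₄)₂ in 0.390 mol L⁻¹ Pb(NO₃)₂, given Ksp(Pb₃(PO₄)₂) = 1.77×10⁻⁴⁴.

Pb₃(PO₄)₂(s) ⇌ 3 Pb²⁺(aq) + 2 PO₄³⁻(aq)
The solution already contains Pb²⁺ at 0.390 mol L⁻¹. Let s be the molar solubility of Pb₃(PO₄)₂.
[Pb²⁺] ≈ 0.390 mol L⁻¹ (common ion dominates); [PO₄³⁻] = 2s.
Ksp = [Pb²⁺]^3[PO₄³⁻]^2 = (0.390)^3(2s)^2
(2s)^2 = 1.77×10⁻⁴⁴ / (0.390)^3 = 2.98×10⁻⁴³
s = 2.73×10⁻²² mol L⁻¹

2.73×10⁻²² M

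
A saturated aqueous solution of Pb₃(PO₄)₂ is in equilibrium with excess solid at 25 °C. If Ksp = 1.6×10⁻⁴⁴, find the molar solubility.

Pb₃(PO₄)₂(s) ⇌ 3 Pb²⁺(aq) + 2 PO₄³⁻(aq)
With molar solubility s: [Pb²⁺] = 3s, [PO₄³⁻] = 2s.
Ksp = [Pb²⁺]^3[PO₄³⁻]^2 = (3s)^3 · (2s)^2 = 108s^5
108s^5 = 1.6×10⁻⁴⁴  ⇒  s^5 = 1.5×10⁻⁴⁶
s = (1.5×10⁻⁴⁶)^(1/5) = 6.8×10⁻¹⁰ M

6.8×10⁻¹⁰ M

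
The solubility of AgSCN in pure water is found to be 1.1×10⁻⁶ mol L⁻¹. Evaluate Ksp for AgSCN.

Ksp = 1.2×10⁻¹²

AgSCN(s) ⇌ Ag⁺(aq) + SCN⁻(aq)
Let s be the molar solubility. Then [Ag⁺] = s and [SCN⁻] = s.
Ksp = [Ag⁺][SCN⁻] = s · s = s^2
Ksp = (1.1×10⁻⁶)^2 = 1.2×10⁻¹²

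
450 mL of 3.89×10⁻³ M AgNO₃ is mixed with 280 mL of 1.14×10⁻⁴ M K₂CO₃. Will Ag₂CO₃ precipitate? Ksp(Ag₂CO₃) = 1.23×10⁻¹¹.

Yes

The combined volume is 730 mL.
[Ag⁺] = (3.89×10⁻³)(450)/730 = 2.40×10⁻³ M
[CO₃²⁻] = (1.14×10⁻⁴)(280)/730 = 4.37×10⁻⁵ M
Q = [Ag⁺]^2[CO₃²⁻] = 2.51×10⁻¹⁰
Q = 2.51×10⁻¹⁰ > Ksp = 1.23×10⁻¹¹, so the solution is supersaturated and Ag₂CO₃ precipitates.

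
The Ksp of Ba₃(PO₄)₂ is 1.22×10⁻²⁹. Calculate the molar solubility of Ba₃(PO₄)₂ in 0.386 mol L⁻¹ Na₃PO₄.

Ba₃(PO₄)₂(s) ⇌ 3 Ba²⁺(aq) + 2 PO₄³⁻(aq)
Let s be the solubility of Ba₃(PO₄)₂ here. The common ion gives [PO₄³⁻] ≈ 0.386 mol L⁻¹, and [Ba²⁺] = 3s.
Ksp = [Ba²⁺]^3[PO₄³⁻]^2 = (3s)^3(0.386)^2
(3s)^3 = 1.22×10⁻²⁹ / (0.386)^2 = 8.19×10⁻²⁹
s = 1.45×10⁻¹⁰ mol L⁻¹

1.45×10⁻¹⁰ M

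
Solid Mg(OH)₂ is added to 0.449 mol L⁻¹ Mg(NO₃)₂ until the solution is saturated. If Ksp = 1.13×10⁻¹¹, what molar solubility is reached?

Mg(OH)₂(s) ⇌ Mg²⁺(aq) + 2 OH⁻(aq)
Mg²⁺ is already present at 0.449 mol L⁻¹. If s mol/L of Mg(OH)₂ dissolves, [OH⁻] = 2s while [Mg²⁺] ≈ 0.449 mol L⁻¹.
Ksp = [Mg²⁺][OH⁻]^2 = (0.449)(2s)^2
(2s)^2 = 1.13×10⁻¹¹ / (0.449) = 2.52×10⁻¹¹
s = 2.51×10⁻⁶ mol L⁻¹

2.51×10⁻⁶ M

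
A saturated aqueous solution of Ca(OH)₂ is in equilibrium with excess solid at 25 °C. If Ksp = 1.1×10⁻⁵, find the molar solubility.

Ca(OH)₂(s) ⇌ Ca²⁺(aq) + 2 OH⁻(aq)
With molar solubility s: [Ca²⁺] = s, [OH⁻] = 2s.
Ksp = [Ca²⁺][OH⁻]^2 = s · (2s)^2 = 4s^3
4s^3 = 1.1×10⁻⁵  ⇒  s^3 = 2.8×10⁻⁶
s = 1.4×10⁻² M

1.4×10⁻² M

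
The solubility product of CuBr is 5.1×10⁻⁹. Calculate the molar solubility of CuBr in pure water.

7.1×10⁻⁵ M

CuBr(s) ⇌ Cu⁺(aq) + Br⁻(aq)
For each mole of CuBr that dissolves per liter, [Cu⁺] = s and [Br⁻] = s; let s denote this solubility.
Ksp = [Cu⁺][Br⁻] = s · s = s^2
s^2 = 5.1×10⁻⁹
Taking the 2nd root, s = 7.1×10⁻⁵ mol/L.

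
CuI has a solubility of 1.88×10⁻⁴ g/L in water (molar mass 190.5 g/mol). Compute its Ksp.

Ksp = 9.74×10⁻¹³

Convert to molarity: s = 1.88×10⁻⁴ / 190.5 = 9.8688×10⁻⁷ mol/L
CuI(s) ⇌ Cu⁺(aq) + I⁻(aq)
With molar solubility s: [Cu⁺] = s, [I⁻] = s.
Ksp = [Cu⁺][I⁻] = s · s = s^2
Ksp = (9.8688×10⁻⁷)^2 = 9.74×10⁻¹³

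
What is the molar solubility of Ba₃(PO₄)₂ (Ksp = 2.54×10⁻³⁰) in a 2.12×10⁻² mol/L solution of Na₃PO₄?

Ba₃(PO₄)₂(s) ⇌ 3 Ba²⁺(aq) + 2 PO₄³⁻(aq)
PO₄³⁻ is already present at 2.12×10⁻² mol/L. If s mol/L of Ba₃(PO₄)₂ dissolves, [Ba²⁺] = 3s while [PO₄³⁻] ≈ 2.12×10⁻² mol/L.
Ksp = [Ba²⁺]^3[PO₄³⁻]^2 = (3s)^3(2.12×10⁻²)^2
(3s)^3 = 2.54×10⁻³⁰ / (2.12×10⁻²)^2 = 5.65×10⁻²⁷
s = 5.94×10⁻¹⁰ mol/L

5.94×10⁻¹⁰ M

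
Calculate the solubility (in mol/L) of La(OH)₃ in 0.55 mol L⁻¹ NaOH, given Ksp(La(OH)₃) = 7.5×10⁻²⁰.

4.5×10⁻¹⁹ M

La(OH)₃(s) ⇌ La³⁺(aq) + 3 OH⁻(aq)
The solution already contains OH⁻ at 0.55 mol L⁻¹. Let s be the molar solubility of La(OH)₃.
[OH⁻] ≈ 0.55 mol L⁻¹ (common ion dominates); [La³⁺] = s.
Ksp = [La³⁺][OH⁻]^3 = s(0.55)^3
s = 7.5×10⁻²⁰ / (0.55)^3 = 4.5×10⁻¹⁹
s = 4.5×10⁻¹⁹ mol L⁻¹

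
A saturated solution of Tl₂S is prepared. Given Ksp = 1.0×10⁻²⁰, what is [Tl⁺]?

2.7×10⁻⁷ M

Tl₂S(s) ⇌ 2 Tl⁺(aq) + S²⁻(aq)
For each mole of Tl₂S that dissolves per liter, [Tl⁺] = 2s and [S²⁻] = s; let s denote this solubility.
Ksp = [Tl⁺]^2[S²⁻] = (2s)^2 · s = 4s^3 = 1.0×10⁻²⁰
s = 1.4×10⁻⁷ mol/L
[Tl⁺] = 2s = 2.7×10⁻⁷ mol/L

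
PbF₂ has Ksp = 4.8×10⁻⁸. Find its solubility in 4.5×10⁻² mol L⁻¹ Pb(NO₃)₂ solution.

PbF₂(s) ⇌ Pb²⁺(aq) + 2 F⁻(aq)
The solution already contains Pb²⁺ at 4.5×10⁻² mol L⁻¹. Let s be the molar solubility of PbF₂.
[Pb²⁺] ≈ 4.5×10⁻² mol L⁻¹ (common ion dominates); [F⁻] = 2s.
Ksp = [Pb²⁺][F⁻]^2 = (4.5×10⁻²)(2s)^2
(2s)^2 = 4.8×10⁻⁸ / (4.5×10⁻²) = 1.1×10⁻⁶
s = 5.2×10⁻⁴ mol L⁻¹

5.2×10⁻⁴ M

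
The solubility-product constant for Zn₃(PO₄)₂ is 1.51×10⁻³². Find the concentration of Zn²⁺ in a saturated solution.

Zn₃(PO₄)₂(s) ⇌ 3 Zn²⁺(aq) + 2 PO₄³⁻(aq)
With molar solubility s: [Zn²⁺] = 3s, [PO₄³⁻] = 2s.
Ksp = [Zn²⁺]^3[PO₄³⁻]^2 = (3s)^3 · (2s)^2 = 108s^5 = 1.51×10⁻³²
s = 1.69×10⁻⁷ mol L⁻¹
[Zn²⁺] = 3s = 5.08×10⁻⁷ mol L⁻¹

5.08×10⁻⁷ M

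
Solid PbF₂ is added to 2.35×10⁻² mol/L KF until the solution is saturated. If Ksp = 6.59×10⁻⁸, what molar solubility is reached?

PbF₂(s) ⇌ Pb²⁺(aq) + 2 F⁻(aq)
F⁻ is already present at 2.35×10⁻² mol/L. If s mol/L of PbF₂ dissolves, [Pb²⁺] = s while [F⁻] ≈ 2.35×10⁻² mol/L.
Ksp = [Pb²⁺][F⁻]^2 = s(2.35×10⁻²)^2
s = 6.59×10⁻⁸ / (2.35×10⁻²)^2 = 1.19×10⁻⁴
s = 1.19×10⁻⁴ mol/L

1.19×10⁻⁴ M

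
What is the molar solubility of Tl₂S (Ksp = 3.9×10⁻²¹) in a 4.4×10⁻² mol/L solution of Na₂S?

Tl₂S(s) ⇌ 2 Tl⁺(aq) + S²⁻(aq)
With S²⁻ already at 4.4×10⁻² mol/L and s small, take [S²⁻] ≈ 4.4×10⁻² mol/L and [Tl⁺] = 2s.
Ksp = [Tl⁺]^2[S²⁻] = (2s)^2(4.4×10⁻²)
(2s)^2 = 3.9×10⁻²¹ / (4.4×10⁻²) = 8.9×10⁻²⁰
s = 1.5×10⁻¹⁰ mol/L

1.5×10⁻¹⁰ M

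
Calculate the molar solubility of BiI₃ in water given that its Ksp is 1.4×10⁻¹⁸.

1.5×10⁻⁵ M

BiI₃(s) ⇌ Bi³⁺(aq) + 3 I⁻(aq)
For each mole of BiI₃ that dissolves per liter, [Bi³⁺] = s and [I⁻] = 3s; let s denote this solubility.
Ksp = [Bi³⁺][I⁻]^3 = s · (3s)^3 = 27s^4
27s^4 = 1.4×10⁻¹⁸  ⇒  s^4 = 5.2×10⁻²⁰
s = (5.2×10⁻²⁰)^(1/4) = 1.5×10⁻⁵ M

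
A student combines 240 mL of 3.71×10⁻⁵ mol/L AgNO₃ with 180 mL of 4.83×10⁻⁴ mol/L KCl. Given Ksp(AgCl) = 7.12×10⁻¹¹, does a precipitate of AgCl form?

The combined volume is 420 mL.
[Ag⁺] = (3.71×10⁻⁵)(240)/420 = 2.12×10⁻⁵ mol/L
[Cl⁻] = (4.83×10⁻⁴)(180)/420 = 2.07×10⁻⁴ mol/L
Q = [Ag⁺][Cl⁻] = 4.39×10⁻⁹
Q = 4.39×10⁻⁹ > Ksp = 7.12×10⁻¹¹, so the solution is supersaturated and AgCl precipitates.

Yes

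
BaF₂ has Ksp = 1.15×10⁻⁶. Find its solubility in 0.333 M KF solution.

BaF₂(s) ⇌ Ba²⁺(aq) + 2 F⁻(aq)
The solution already contains F⁻ at 0.333 M. Let s be the molar solubility of BaF₂.
[F⁻] ≈ 0.333 M (common ion dominates); [Ba²⁺] = s.
Ksp = [Ba²⁺][F⁻]^2 = s(0.333)^2
s = 1.15×10⁻⁶ / (0.333)^2 = 1.04×10⁻⁵
s = 1.04×10⁻⁵ M

1.04×10⁻⁵ M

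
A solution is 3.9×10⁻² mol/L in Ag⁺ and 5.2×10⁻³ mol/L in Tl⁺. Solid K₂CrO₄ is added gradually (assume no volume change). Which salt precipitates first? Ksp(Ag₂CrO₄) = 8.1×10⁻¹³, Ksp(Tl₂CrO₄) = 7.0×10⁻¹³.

Ag₂CrO₄

Precipitation of each salt begins when its ion product equals Ksp.
For Ag₂CrO₄: [CrO₄²⁻] = (Ksp/[Ag⁺]^2) = 5.3×10⁻¹⁰ mol/L
For Tl₂CrO₄: [CrO₄²⁻] = (Ksp/[Tl⁺]^2) = 2.6×10⁻⁸ mol/L
Since Ag₂CrO₄ needs less CrO₄²⁻ to reach saturation, it precipitates first.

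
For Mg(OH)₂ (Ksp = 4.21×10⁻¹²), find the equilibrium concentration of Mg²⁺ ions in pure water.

Mg(OH)₂(s) ⇌ Mg²⁺(aq) + 2 OH⁻(aq)
Let s be the molar solubility. Then [Mg²⁺] = s and [OH⁻] = 2s.
Ksp = [Mg²⁺][OH⁻]^2 = s · (2s)^2 = 4s^3 = 4.21×10⁻¹²
s = 1.02×10⁻⁴ mol L⁻¹
[Mg²⁺] = s = 1.02×10⁻⁴ mol L⁻¹

1.02×10⁻⁴ M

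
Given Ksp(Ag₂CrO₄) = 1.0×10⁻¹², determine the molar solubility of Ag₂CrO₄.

Ag₂CrO₄(s) ⇌ 2 Ag⁺(aq) + CrO₄²⁻(aq)
For each mole of Ag₂CrO₄ that dissolves per liter, [Ag⁺] = 2s and [CrO₄²⁻] = s; let s denote this solubility.
Ksp = [Ag⁺]^2[CrO₄²⁻] = (2s)^2 · s = 4s^3
4s^3 = 1.0×10⁻¹²  ⇒  s^3 = 2.5×10⁻¹³
s = 6.3×10⁻⁵ mol L⁻¹

6.3×10⁻⁵ M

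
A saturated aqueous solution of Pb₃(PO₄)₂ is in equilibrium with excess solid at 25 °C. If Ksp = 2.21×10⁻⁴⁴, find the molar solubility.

7.28×10⁻¹⁰ M

Pb₃(PO₄)₂(s) ⇌ 3 Pb²⁺(aq) + 2 PO₄³⁻(aq)
If s mol/L of Pb₃(PO₄)₂ dissolves, [Pb²⁺] = 3s and [PO₄³⁻] = 2s.
Ksp = [Pb²⁺]^3[PO₄³⁻]^2 = (3s)^3 · (2s)^2 = 108s^5
108s^5 = 2.21×10⁻⁴⁴  ⇒  s^5 = 2.05×10⁻⁴⁶
Taking the 5th root, s = 7.28×10⁻¹⁰ M.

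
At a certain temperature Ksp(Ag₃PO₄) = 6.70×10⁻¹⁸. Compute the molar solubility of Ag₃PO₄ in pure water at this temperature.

2.23×10⁻⁵ M

Ag₃PO₄(s) ⇌ 3 Ag⁺(aq) + PO₄³⁻(aq)
With molar solubility s: [Ag⁺] = 3s, [PO₄³⁻] = s.
Ksp = [Ag⁺]^3[PO₄³⁻] = (3s)^3 · s = 27s^4
27s^4 = 6.70×10⁻¹⁸  ⇒  s^4 = 2.48×10⁻¹⁹
Taking the 4th root, s = 2.23×10⁻⁵ mol L⁻¹.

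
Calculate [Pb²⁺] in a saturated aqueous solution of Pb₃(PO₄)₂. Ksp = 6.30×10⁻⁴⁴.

2.69×10⁻⁹ M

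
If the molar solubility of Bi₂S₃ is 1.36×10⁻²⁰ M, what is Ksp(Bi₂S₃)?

Ksp = 5.02×10⁻⁹⁸

Bi₂S₃(s) ⇌ 2 Bi³⁺(aq) + 3 S²⁻(aq)
Call the molar solubility s, so that [Bi³⁺] = 2s and [S²⁻] = 3s.
Ksp = [Bi³⁺]^2[S²⁻]^3 = (2s)^2 · (3s)^3 = 108s^5
Ksp = 108 × (1.36×10⁻²⁰)^5 = 5.02×10⁻⁹⁸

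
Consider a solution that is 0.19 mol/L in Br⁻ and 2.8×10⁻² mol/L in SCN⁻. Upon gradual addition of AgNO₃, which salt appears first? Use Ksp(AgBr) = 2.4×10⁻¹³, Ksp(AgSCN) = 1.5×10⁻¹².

Each salt precipitates once Q = Ksp for that salt.
For AgBr: [Ag⁺] = (Ksp/[Br⁻]) = 1.3×10⁻¹² mol/L
For AgSCN: [Ag⁺] = (Ksp/[SCN⁻]) = 5.4×10⁻¹¹ mol/L
Since AgBr needs less Ag⁺ to reach saturation, it precipitates first.

AgBr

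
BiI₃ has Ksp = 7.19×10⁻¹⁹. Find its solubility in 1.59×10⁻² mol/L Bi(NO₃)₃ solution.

1.19×10⁻⁶ M

BiI₃(s) ⇌ Bi³⁺(aq) + 3 I⁻(aq)
Bi³⁺ is already present at 1.59×10⁻² mol/L. If s mol/L of BiI₃ dissolves, [I⁻] = 3s while [Bi³⁺] ≈ 1.59×10⁻² mol/L.
Ksp = [Bi³⁺][I⁻]^3 = (1.59×10⁻²)(3s)^3
(3s)^3 = 7.19×10⁻¹⁹ / (1.59×10⁻²) = 4.52×10⁻¹⁷
s = 1.19×10⁻⁶ mol/L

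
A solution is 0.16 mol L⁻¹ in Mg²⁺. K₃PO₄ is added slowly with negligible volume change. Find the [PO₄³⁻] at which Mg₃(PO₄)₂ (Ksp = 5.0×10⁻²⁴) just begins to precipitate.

3.5×10⁻¹¹ M

A salt starts to precipitate once the ion product Q reaches its Ksp.
Mg₃(PO₄)₂(s) ⇌ 3 Mg²⁺(aq) + 2 PO₄³⁻(aq)
Ksp = [Mg²⁺]^3[PO₄³⁻]^2 = [PO₄³⁻]^2(0.16)^3
[PO₄³⁻]^2 = 5.0×10⁻²⁴ / (0.16)^3 = 1.2×10⁻²¹
[PO₄³⁻] = 3.5×10⁻¹¹ mol L⁻¹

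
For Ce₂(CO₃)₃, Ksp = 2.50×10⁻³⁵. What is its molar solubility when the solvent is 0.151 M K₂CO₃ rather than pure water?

4.26×10⁻¹⁷ M

Ce₂(CO₃)₃(s) ⇌ 2 Ce³⁺(aq) + 3 CO₃²⁻(aq)
The solution already contains CO₃²⁻ at 0.151 M. Let s be the molar solubility of Ce₂(CO₃)₃.
[CO₃²⁻] ≈ 0.151 M (common ion dominates); [Ce³⁺] = 2s.
Ksp = [Ce³⁺]^2[CO₃²⁻]^3 = (2s)^2(0.151)^3
(2s)^2 = 2.50×10⁻³⁵ / (0.151)^3 = 7.26×10⁻³³
s = 4.26×10⁻¹⁷ M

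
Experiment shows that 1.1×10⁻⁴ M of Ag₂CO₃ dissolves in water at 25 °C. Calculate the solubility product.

Ag₂CO₃(s) ⇌ 2 Ag⁺(aq) + CO₃²⁻(aq)
With molar solubility s: [Ag⁺] = 2s, [CO₃²⁻] = s.
Ksp = [Ag⁺]^2[CO₃²⁻] = (2s)^2 · s = 4s^3
Ksp = 4 × (1.1×10⁻⁴)^3 = 5.3×10⁻¹²

Ksp = 5.3×10⁻¹²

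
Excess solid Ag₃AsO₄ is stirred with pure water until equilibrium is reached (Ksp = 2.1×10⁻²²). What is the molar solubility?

1.7×10⁻⁶ M

Ag₃AsO₄(s) ⇌ 3 Ag⁺(aq) + AsO₄³⁻(aq)
For each mole of Ag₃AsO₄ that dissolves per liter, [Ag⁺] = 3s and [AsO₄³⁻] = s; let s denote this solubility.
Ksp = [Ag⁺]^3[AsO₄³⁻] = (3s)^3 · s = 27s^4
27s^4 = 2.1×10⁻²²  ⇒  s^4 = 7.8×10⁻²⁴
Taking the 4th root, s = 1.7×10⁻⁶ M.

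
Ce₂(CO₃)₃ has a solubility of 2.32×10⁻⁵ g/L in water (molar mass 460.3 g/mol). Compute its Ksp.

Ksp = 3.51×10⁻³⁵

s = (2.32×10⁻⁵ g L⁻¹)/(460.3 g mol⁻¹) = 5.0402×10⁻⁸ M
Ce₂(CO₃)₃(s) ⇌ 2 Ce³⁺(aq) + 3 CO₃²⁻(aq)
With molar solubility s: [Ce³⁺] = 2s, [CO₃²⁻] = 3s.
Ksp = [Ce³⁺]^2[CO₃²⁻]^3 = (2s)^2 · (3s)^3 = 108s^5
Ksp = 108 × (5.0402×10⁻⁸)^5 = 3.51×10⁻³⁵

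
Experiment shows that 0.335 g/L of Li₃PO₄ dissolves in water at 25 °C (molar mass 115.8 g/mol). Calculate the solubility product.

s = (0.335 g L⁻¹)/(115.8 g mol⁻¹) = 2.8929×10⁻³ M
Li₃PO₄(s) ⇌ 3 Li⁺(aq) + PO₄³⁻(aq)
Let s be the molar solubility. Then [Li⁺] = 3s and [PO₄³⁻] = s.
Ksp = [Li⁺]^3[PO₄³⁻] = (3s)^3 · s = 27s^4
Ksp = 27 × (2.8929×10⁻³)^4 = 1.89×10⁻⁹

Ksp = 1.89×10⁻⁹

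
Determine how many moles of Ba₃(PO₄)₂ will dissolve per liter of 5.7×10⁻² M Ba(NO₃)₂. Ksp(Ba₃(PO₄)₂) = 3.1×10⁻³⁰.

6.5×10⁻¹⁴ M

Ba₃(PO₄)₂(s) ⇌ 3 Ba²⁺(aq) + 2 PO₄³⁻(aq)
Ba²⁺ is already present at 5.7×10⁻² M. If s mol/L of Ba₃(PO₄)₂ dissolves, [PO₄³⁻] = 2s while [Ba²⁺] ≈ 5.7×10⁻² M.
Ksp = [Ba²⁺]^3[PO₄³⁻]^2 = (5.7×10⁻²)^3(2s)^2
(2s)^2 = 3.1×10⁻³⁰ / (5.7×10⁻²)^3 = 1.7×10⁻²⁶
s = 6.5×10⁻¹⁴ M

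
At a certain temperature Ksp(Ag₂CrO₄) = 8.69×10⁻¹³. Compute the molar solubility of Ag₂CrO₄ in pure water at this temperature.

6.01×10⁻⁵ M

Ag₂CrO₄(s) ⇌ 2 Ag⁺(aq) + CrO₄²⁻(aq)
If s mol/L of Ag₂CrO₄ dissolves, [Ag⁺] = 2s and [CrO₄²⁻] = s.
Ksp = [Ag⁺]^2[CrO₄²⁻] = (2s)^2 · s = 4s^3
4s^3 = 8.69×10⁻¹³  ⇒  s^3 = 2.17×10⁻¹³
s = 6.01×10⁻⁵ mol/L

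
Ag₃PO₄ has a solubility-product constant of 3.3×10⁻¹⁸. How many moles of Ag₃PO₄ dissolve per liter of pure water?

1.9×10⁻⁵ M

Ag₃PO₄(s) ⇌ 3 Ag⁺(aq) + PO₄³⁻(aq)
With molar solubility s: [Ag⁺] = 3s, [PO₄³⁻] = s.
Ksp = [Ag⁺]^3[PO₄³⁻] = (3s)^3 · s = 27s^4
27s^4 = 3.3×10⁻¹⁸  ⇒  s^4 = 1.2×10⁻¹⁹
Taking the 4th root, s = 1.9×10⁻⁵ mol L⁻¹.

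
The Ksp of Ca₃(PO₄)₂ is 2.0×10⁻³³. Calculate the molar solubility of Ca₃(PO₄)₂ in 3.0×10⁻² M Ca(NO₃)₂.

4.3×10⁻¹⁵ M

Ca₃(PO₄)₂(s) ⇌ 3 Ca²⁺(aq) + 2 PO₄³⁻(aq)
With Ca²⁺ already at 3.0×10⁻² M and s small, take [Ca²⁺] ≈ 3.0×10⁻² M and [PO₄³⁻] = 2s.
Ksp = [Ca²⁺]^3[PO₄³⁻]^2 = (3.0×10⁻²)^3(2s)^2
(2s)^2 = 2.0×10⁻³³ / (3.0×10⁻²)^3 = 7.4×10⁻²⁹
s = 4.3×10⁻¹⁵ M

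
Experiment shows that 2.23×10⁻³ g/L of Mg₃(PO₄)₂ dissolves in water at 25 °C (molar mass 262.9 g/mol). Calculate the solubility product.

s = (2.23×10⁻³ g L⁻¹)/(262.9 g mol⁻¹) = 8.4823×10⁻⁶ M
Mg₃(PO₄)₂(s) ⇌ 3 Mg²⁺(aq) + 2 PO₄³⁻(aq)
If s mol/L of Mg₃(PO₄)₂ dissolves, [Mg²⁺] = 3s and [PO₄³⁻] = 2s.
Ksp = [Mg²⁺]^3[PO₄³⁻]^2 = (3s)^3 · (2s)^2 = 108s^5
Ksp = 108 × (8.4823×10⁻⁶)^5 = 4.74×10⁻²⁴

Ksp = 4.74×10⁻²⁴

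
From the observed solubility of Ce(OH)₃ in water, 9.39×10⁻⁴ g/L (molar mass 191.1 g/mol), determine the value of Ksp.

Molar solubility s = (9.39×10⁻⁴ g/L) / (191.1 g/mol) = 4.9137×10⁻⁶ mol/L
Ce(OH)₃(s) ⇌ Ce³⁺(aq) + 3 OH⁻(aq)
If s mol/L of Ce(OH)₃ dissolves, [Ce³⁺] = s and [OH⁻] = 3s.
Ksp = [Ce³⁺][OH⁻]^3 = s · (3s)^3 = 27s^4
Ksp = 27 × (4.9137×10⁻⁶)^4 = 1.57×10⁻²⁰

Ksp = 1.57×10⁻²⁰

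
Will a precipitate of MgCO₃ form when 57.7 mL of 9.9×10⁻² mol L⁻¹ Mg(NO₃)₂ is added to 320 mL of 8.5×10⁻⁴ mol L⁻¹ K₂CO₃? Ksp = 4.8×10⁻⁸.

Yes

The combined volume is 377.7 mL.
[Mg²⁺] = (9.9×10⁻²)(57.7)/377.7 = 1.5×10⁻² mol L⁻¹
[CO₃²⁻] = (8.5×10⁻⁴)(320)/377.7 = 7.2×10⁻⁴ mol L⁻¹
Q = [Mg²⁺][CO₃²⁻] = 1.1×10⁻⁵
Q = 1.1×10⁻⁵ > Ksp = 4.8×10⁻⁸, so the solution is supersaturated and MgCO₃ precipitates.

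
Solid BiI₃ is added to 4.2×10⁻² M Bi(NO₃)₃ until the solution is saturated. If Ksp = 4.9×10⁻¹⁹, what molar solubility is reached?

7.6×10⁻⁷ M

BiI₃(s) ⇌ Bi³⁺(aq) + 3 I⁻(aq)
Let s be the solubility of BiI₃ here. The common ion gives [Bi³⁺] ≈ 4.2×10⁻² M, and [I⁻] = 3s.
Ksp = [Bi³⁺][I⁻]^3 = (4.2×10⁻²)(3s)^3
(3s)^3 = 4.9×10⁻¹⁹ / (4.2×10⁻²) = 1.2×10⁻¹⁷
s = 7.6×10⁻⁷ M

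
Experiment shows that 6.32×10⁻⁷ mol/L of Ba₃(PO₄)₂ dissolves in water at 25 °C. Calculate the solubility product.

Ksp = 1.09×10⁻²⁹

Ba₃(PO₄)₂(s) ⇌ 3 Ba²⁺(aq) + 2 PO₄³⁻(aq)
With molar solubility s: [Ba²⁺] = 3s, [PO₄³⁻] = 2s.
Ksp = [Ba²⁺]^3[PO₄³⁻]^2 = (3s)^3 · (2s)^2 = 108s^5
Ksp = 108 × (6.32×10⁻⁷)^5 = 1.09×10⁻²⁹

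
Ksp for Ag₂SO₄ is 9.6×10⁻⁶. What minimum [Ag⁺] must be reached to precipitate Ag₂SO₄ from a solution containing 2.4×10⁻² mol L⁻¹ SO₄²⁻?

2.0×10⁻² M

A salt starts to precipitate once the ion product Q reaches its Ksp.
Ag₂SO₄(s) ⇌ 2 Ag⁺(aq) + SO₄²⁻(aq)
Ksp = [Ag⁺]^2[SO₄²⁻] = [Ag⁺]^2(2.4×10⁻²)
[Ag⁺]^2 = 9.6×10⁻⁶ / (2.4×10⁻²) = 4.0×10⁻⁴
[Ag⁺] = 2.0×10⁻² mol L⁻¹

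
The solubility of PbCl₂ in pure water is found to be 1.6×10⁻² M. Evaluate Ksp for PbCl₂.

Ksp = 1.6×10⁻⁵

PbCl₂(s) ⇌ Pb²⁺(aq) + 2 Cl⁻(aq)
Call the molar solubility s, so that [Pb²⁺] = s and [Cl⁻] = 2s.
Ksp = [Pb²⁺][Cl⁻]^2 = s · (2s)^2 = 4s^3
Ksp = 4 × (1.6×10⁻²)^3 = 1.6×10⁻⁵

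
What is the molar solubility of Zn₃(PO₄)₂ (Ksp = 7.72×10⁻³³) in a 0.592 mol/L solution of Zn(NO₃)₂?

Zn₃(PO₄)₂(s) ⇌ 3 Zn²⁺(aq) + 2 PO₄³⁻(aq)
The solution already contains Zn²⁺ at 0.592 mol/L. Let s be the molar solubility of Zn₃(PO₄)₂.
[Zn²⁺] ≈ 0.592 mol/L (common ion dominates); [PO₄³⁻] = 2s.
Ksp = [Zn²⁺]^3[PO₄³⁻]^2 = (0.592)^3(2s)^2
(2s)^2 = 7.72×10⁻³³ / (0.592)^3 = 3.72×10⁻³²
s = 9.64×10⁻¹⁷ mol/L

9.64×10⁻¹⁷ M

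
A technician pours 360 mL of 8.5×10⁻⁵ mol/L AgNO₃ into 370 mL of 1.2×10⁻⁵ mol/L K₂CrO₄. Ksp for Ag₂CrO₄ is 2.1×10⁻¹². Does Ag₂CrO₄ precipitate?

No

Total volume after mixing = 360 + 370 = 730 mL.
[Ag⁺] = (8.5×10⁻⁵)(360)/730 = 4.2×10⁻⁵ mol/L
[CrO₄²⁻] = (1.2×10⁻⁵)(370)/730 = 6.1×10⁻⁶ mol/L
Q = [Ag⁺]^2[CrO₄²⁻] = 1.1×10⁻¹⁴
Since Q (1.1×10⁻¹⁴) is less than Ksp (2.1×10⁻¹²), no Ag₂CrO₄ precipitates.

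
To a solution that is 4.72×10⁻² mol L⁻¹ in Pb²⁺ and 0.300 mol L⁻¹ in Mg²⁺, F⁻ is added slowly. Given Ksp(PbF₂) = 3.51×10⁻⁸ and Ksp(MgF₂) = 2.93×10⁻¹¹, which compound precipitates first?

Precipitation of each salt begins when its ion product equals Ksp.
For PbF₂: [F⁻] = (Ksp/[Pb²⁺])^(1/2) = 8.62×10⁻⁴ mol L⁻¹
For MgF₂: [F⁻] = (Ksp/[Mg²⁺])^(1/2) = 9.88×10⁻⁶ mol L⁻¹
MgF₂ requires the lower [F⁻], so it precipitates first.

MgF₂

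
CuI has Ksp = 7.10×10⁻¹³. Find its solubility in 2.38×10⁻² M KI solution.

2.98×10⁻¹¹ M

CuI(s) ⇌ Cu⁺(aq) + I⁻(aq)
The solution already contains I⁻ at 2.38×10⁻² M. Let s be the molar solubility of CuI.
[I⁻] ≈ 2.38×10⁻² M (common ion dominates); [Cu⁺] = s.
Ksp = [Cu⁺][I⁻] = s(2.38×10⁻²)
s = 7.10×10⁻¹³ / (2.38×10⁻²) = 2.98×10⁻¹¹
s = 2.98×10⁻¹¹ M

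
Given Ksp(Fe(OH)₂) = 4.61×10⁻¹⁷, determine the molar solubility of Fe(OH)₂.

2.26×10⁻⁶ M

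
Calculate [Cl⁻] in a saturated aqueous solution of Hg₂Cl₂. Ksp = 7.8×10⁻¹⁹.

1.2×10⁻⁶ M

Hg₂Cl₂(s) ⇌ Hg₂²⁺(aq) + 2 Cl⁻(aq)
For each mole of Hg₂Cl₂ that dissolves per liter, [Hg₂²⁺] = s and [Cl⁻] = 2s; let s denote this solubility.
Ksp = [Hg₂²⁺][Cl⁻]^2 = s · (2s)^2 = 4s^3 = 7.8×10⁻¹⁹
s = 5.8×10⁻⁷ mol/L
[Cl⁻] = 2s = 1.2×10⁻⁶ mol/L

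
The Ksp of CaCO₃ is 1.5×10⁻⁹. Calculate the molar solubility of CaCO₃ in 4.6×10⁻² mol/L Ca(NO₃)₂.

CaCO₃(s) ⇌ Ca²⁺(aq) + CO₃²⁻(aq)
The solution already contains Ca²⁺ at 4.6×10⁻² mol/L. Let s be the molar solubility of CaCO₃.
[Ca²⁺] ≈ 4.6×10⁻² mol/L (common ion dominates); [CO₃²⁻] = s.
Ksp = [Ca²⁺][CO₃²⁻] = (4.6×10⁻²)s
s = 1.5×10⁻⁹ / (4.6×10⁻²) = 3.3×10⁻⁸
s = 3.3×10⁻⁸ mol/L

3.3×10⁻⁸ M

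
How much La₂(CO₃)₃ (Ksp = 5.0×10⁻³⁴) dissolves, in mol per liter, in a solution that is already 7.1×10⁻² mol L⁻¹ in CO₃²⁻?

La₂(CO₃)₃(s) ⇌ 2 La³⁺(aq) + 3 CO₃²⁻(aq)
The solution already contains CO₃²⁻ at 7.1×10⁻² mol L⁻¹. Let s be the molar solubility of La₂(CO₃)₃.
[CO₃²⁻] ≈ 7.1×10⁻² mol L⁻¹ (common ion dominates); [La³⁺] = 2s.
Ksp = [La³⁺]^2[CO₃²⁻]^3 = (2s)^2(7.1×10⁻²)^3
(2s)^2 = 5.0×10⁻³⁴ / (7.1×10⁻²)^3 = 1.4×10⁻³⁰
s = 5.9×10⁻¹⁶ mol L⁻¹

5.9×10⁻¹⁶ M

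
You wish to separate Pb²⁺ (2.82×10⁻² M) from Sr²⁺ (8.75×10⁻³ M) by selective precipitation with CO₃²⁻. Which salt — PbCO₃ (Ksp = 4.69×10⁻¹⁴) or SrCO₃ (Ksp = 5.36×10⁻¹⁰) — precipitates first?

Precipitation of each salt begins when its ion product equals Ksp.
For PbCO₃: [CO₃²⁻] = (Ksp/[Pb²⁺]) = 1.66×10⁻¹² M
For SrCO₃: [CO₃²⁻] = (Ksp/[Sr²⁺]) = 6.13×10⁻⁸ M
PbCO₃ requires the lower [CO₃²⁻], so it precipitates first.

PbCO₃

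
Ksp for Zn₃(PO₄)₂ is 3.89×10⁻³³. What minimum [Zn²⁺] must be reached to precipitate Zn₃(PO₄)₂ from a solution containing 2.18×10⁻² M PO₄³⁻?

2.02×10⁻¹⁰ M

A salt starts to precipitate once the ion product Q reaches its Ksp.
Zn₃(PO₄)₂(s) ⇌ 3 Zn²⁺(aq) + 2 PO₄³⁻(aq)
Ksp = [Zn²⁺]^3[PO₄³⁻]^2 = [Zn²⁺]^3(2.18×10⁻²)^2
[Zn²⁺]^3 = 3.89×10⁻³³ / (2.18×10⁻²)^2 = 8.19×10⁻³⁰
[Zn²⁺] = 2.02×10⁻¹⁰ M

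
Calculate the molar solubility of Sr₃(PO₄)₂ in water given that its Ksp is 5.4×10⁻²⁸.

1.4×10⁻⁶ M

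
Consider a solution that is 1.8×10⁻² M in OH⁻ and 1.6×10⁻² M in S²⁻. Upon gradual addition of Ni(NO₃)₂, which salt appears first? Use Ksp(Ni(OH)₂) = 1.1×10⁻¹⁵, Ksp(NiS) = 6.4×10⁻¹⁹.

NiS

Precipitation of each salt begins when its ion product equals Ksp.
For Ni(OH)₂: [Ni²⁺] = (Ksp/[OH⁻]^2) = 3.4×10⁻¹² M
For NiS: [Ni²⁺] = (Ksp/[S²⁻]) = 4.0×10⁻¹⁷ M
Since NiS needs less Ni²⁺ to reach saturation, it precipitates first.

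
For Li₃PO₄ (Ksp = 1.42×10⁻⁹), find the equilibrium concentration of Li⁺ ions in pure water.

Li₃PO₄(s) ⇌ 3 Li⁺(aq) + PO₄³⁻(aq)
For each mole of Li₃PO₄ that dissolves per liter, [Li⁺] = 3s and [PO₄³⁻] = s; let s denote this solubility.
Ksp = [Li⁺]^3[PO₄³⁻] = (3s)^3 · s = 27s^4 = 1.42×10⁻⁹
s = 2.69×10⁻³ mol L⁻¹
[Li⁺] = 3s = 8.08×10⁻³ mol L⁻¹

8.08×10⁻³ M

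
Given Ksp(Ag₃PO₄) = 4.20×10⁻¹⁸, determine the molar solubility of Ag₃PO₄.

1.99×10⁻⁵ M

Ag₃PO₄(s) ⇌ 3 Ag⁺(aq) + PO₄³⁻(aq)
Call the molar solubility s, so that [Ag⁺] = 3s and [PO₄³⁻] = s.
Ksp = [Ag⁺]^3[PO₄³⁻] = (3s)^3 · s = 27s^4
27s^4 = 4.20×10⁻¹⁸  ⇒  s^4 = 1.56×10⁻¹⁹
s = 1.99×10⁻⁵ mol L⁻¹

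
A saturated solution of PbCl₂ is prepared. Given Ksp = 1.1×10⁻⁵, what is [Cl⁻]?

PbCl₂(s) ⇌ Pb²⁺(aq) + 2 Cl⁻(aq)
Let s be the molar solubility. Then [Pb²⁺] = s and [Cl⁻] = 2s.
Ksp = [Pb²⁺][Cl⁻]^2 = s · (2s)^2 = 4s^3 = 1.1×10⁻⁵
s = 1.4×10⁻² mol/L
[Cl⁻] = 2s = 2.8×10⁻² mol/L

2.8×10⁻² M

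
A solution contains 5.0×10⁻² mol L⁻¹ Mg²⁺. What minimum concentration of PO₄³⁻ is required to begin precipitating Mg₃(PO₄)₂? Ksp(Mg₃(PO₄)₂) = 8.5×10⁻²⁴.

2.6×10⁻¹⁰ M

A salt starts to precipitate once the ion product Q reaches its Ksp.
Mg₃(PO₄)₂(s) ⇌ 3 Mg²⁺(aq) + 2 PO₄³⁻(aq)
Ksp = [Mg²⁺]^3[PO₄³⁻]^2 = [PO₄³⁻]^2(5.0×10⁻²)^3
[PO₄³⁻]^2 = 8.5×10⁻²⁴ / (5.0×10⁻²)^3 = 6.8×10⁻²⁰
[PO₄³⁻] = 2.6×10⁻¹⁰ mol L⁻¹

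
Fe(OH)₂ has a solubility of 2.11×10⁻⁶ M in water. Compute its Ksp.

Ksp = 3.76×10⁻¹⁷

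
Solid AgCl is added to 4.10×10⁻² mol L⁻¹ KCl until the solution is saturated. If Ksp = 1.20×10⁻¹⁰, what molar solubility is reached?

2.93×10⁻⁹ M

AgCl(s) ⇌ Ag⁺(aq) + Cl⁻(aq)
The solution already contains Cl⁻ at 4.10×10⁻² mol L⁻¹. Let s be the molar solubility of AgCl.
[Cl⁻] ≈ 4.10×10⁻² mol L⁻¹ (common ion dominates); [Ag⁺] = s.
Ksp = [Ag⁺][Cl⁻] = s(4.10×10⁻²)
s = 1.20×10⁻¹⁰ / (4.10×10⁻²) = 2.93×10⁻⁹
s = 2.93×10⁻⁹ mol L⁻¹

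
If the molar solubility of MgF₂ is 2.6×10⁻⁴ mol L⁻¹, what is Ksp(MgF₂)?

Ksp = 7.0×10⁻¹¹

MgF₂(s) ⇌ Mg²⁺(aq) + 2 F⁻(aq)
Call the molar solubility s, so that [Mg²⁺] = s and [F⁻] = 2s.
Ksp = [Mg²⁺][F⁻]^2 = s · (2s)^2 = 4s^3
Ksp = 4 × (2.6×10⁻⁴)^3 = 7.0×10⁻¹¹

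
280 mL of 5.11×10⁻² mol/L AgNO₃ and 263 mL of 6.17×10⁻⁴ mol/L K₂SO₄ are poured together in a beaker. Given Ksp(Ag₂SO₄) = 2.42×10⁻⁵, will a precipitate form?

No

The combined volume is 543 mL.
[Ag⁺] = (5.11×10⁻²)(280)/543 = 2.63×10⁻² mol/L
[SO₄²⁻] = (6.17×10⁻⁴)(263)/543 = 2.99×10⁻⁴ mol/L
Q = [Ag⁺]^2[SO₄²⁻] = 2.07×10⁻⁷
Q = 2.07×10⁻⁷ < Ksp = 2.42×10⁻⁵, so the solution is unsaturated and no precipitate forms.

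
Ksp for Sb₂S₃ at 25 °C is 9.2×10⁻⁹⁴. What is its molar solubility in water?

Sb₂S₃(s) ⇌ 2 Sb³⁺(aq) + 3 S²⁻(aq)
If s mol/L of Sb₂S₃ dissolves, [Sb³⁺] = 2s and [S²⁻] = 3s.
Ksp = [Sb³⁺]^2[S²⁻]^3 = (2s)^2 · (3s)^3 = 108s^5
108s^5 = 9.2×10⁻⁹⁴  ⇒  s^5 = 8.5×10⁻⁹⁶
Taking the 5th root, s = 9.7×10⁻²⁰ M.

9.7×10⁻²⁰ M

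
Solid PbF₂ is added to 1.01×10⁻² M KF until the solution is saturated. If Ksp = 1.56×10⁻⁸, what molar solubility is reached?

PbF₂(s) ⇌ Pb²⁺(aq) + 2 F⁻(aq)
F⁻ is already present at 1.01×10⁻² M. If s mol/L of PbF₂ dissolves, [Pb²⁺] = s while [F⁻] ≈ 1.01×10⁻² M.
Ksp = [Pb²⁺][F⁻]^2 = s(1.01×10⁻²)^2
s = 1.56×10⁻⁸ / (1.01×10⁻²)^2 = 1.53×10⁻⁴
s = 1.53×10⁻⁴ M

1.53×10⁻⁴ M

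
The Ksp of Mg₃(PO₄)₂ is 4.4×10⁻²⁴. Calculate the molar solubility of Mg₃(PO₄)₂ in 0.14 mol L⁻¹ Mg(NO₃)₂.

2.0×10⁻¹¹ M

Mg₃(PO₄)₂(s) ⇌ 3 Mg²⁺(aq) + 2 PO₄³⁻(aq)
Mg²⁺ is already present at 0.14 mol L⁻¹. If s mol/L of Mg₃(PO₄)₂ dissolves, [PO₄³⁻] = 2s while [Mg²⁺] ≈ 0.14 mol L⁻¹.
Ksp = [Mg²⁺]^3[PO₄³⁻]^2 = (0.14)^3(2s)^2
(2s)^2 = 4.4×10⁻²⁴ / (0.14)^3 = 1.6×10⁻²¹
s = 2.0×10⁻¹¹ mol L⁻¹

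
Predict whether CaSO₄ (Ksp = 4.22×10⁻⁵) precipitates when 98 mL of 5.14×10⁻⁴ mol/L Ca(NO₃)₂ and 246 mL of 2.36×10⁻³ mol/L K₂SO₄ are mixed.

The combined volume is 344 mL.
[Ca²⁺] = (5.14×10⁻⁴)(98)/344 = 1.46×10⁻⁴ mol/L
[SO₄²⁻] = (2.36×10⁻³)(246)/344 = 1.69×10⁻³ mol/L
Q = [Ca²⁺][SO₄²⁻] = 2.47×10⁻⁷
Q < Ksp (2.47×10⁻⁷ vs 4.22×10⁻⁵); the solution remains unsaturated and no precipitate forms.

No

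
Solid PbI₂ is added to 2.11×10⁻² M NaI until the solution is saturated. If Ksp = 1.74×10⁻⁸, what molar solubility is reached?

PbI₂(s) ⇌ Pb²⁺(aq) + 2 I⁻(aq)
With I⁻ already at 2.11×10⁻² M and s small, take [I⁻] ≈ 2.11×10⁻² M and [Pb²⁺] = s.
Ksp = [Pb²⁺][I⁻]^2 = s(2.11×10⁻²)^2
s = 1.74×10⁻⁸ / (2.11×10⁻²)^2 = 3.91×10⁻⁵
s = 3.91×10⁻⁵ M

3.91×10⁻⁵ M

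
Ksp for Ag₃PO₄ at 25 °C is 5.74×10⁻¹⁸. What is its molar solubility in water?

2.15×10⁻⁵ M

Ag₃PO₄(s) ⇌ 3 Ag⁺(aq) + PO₄³⁻(aq)
Let s be the molar solubility. Then [Ag⁺] = 3s and [PO₄³⁻] = s.
Ksp = [Ag⁺]^3[PO₄³⁻] = (3s)^3 · s = 27s^4
27s^4 = 5.74×10⁻¹⁸  ⇒  s^4 = 2.13×10⁻¹⁹
s = (2.13×10⁻¹⁹)^(1/4) = 2.15×10⁻⁵ M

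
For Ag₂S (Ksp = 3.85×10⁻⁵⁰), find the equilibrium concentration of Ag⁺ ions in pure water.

Ag₂S(s) ⇌ 2 Ag⁺(aq) + S²⁻(aq)
With molar solubility s: [Ag⁺] = 2s, [S²⁻] = s.
Ksp = [Ag⁺]^2[S²⁻] = (2s)^2 · s = 4s^3 = 3.85×10⁻⁵⁰
s = 2.13×10⁻¹⁷ M
[Ag⁺] = 2s = 4.25×10⁻¹⁷ M

4.25×10⁻¹⁷ M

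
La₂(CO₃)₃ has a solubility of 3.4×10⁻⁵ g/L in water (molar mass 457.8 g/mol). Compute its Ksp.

Ksp = 2.4×10⁻³⁴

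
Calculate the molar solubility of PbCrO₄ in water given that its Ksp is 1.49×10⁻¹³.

PbCrO₄(s) ⇌ Pb²⁺(aq) + CrO₄²⁻(aq)
Let s be the molar solubility. Then [Pb²⁺] = s and [CrO₄²⁻] = s.
Ksp = [Pb²⁺][CrO₄²⁻] = s · s = s^2
s^2 = 1.49×10⁻¹³
Taking the 2nd root, s = 3.86×10⁻⁷ mol L⁻¹.

3.86×10⁻⁷ M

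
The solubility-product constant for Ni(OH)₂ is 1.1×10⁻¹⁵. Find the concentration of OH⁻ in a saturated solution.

Ni(OH)₂(s) ⇌ Ni²⁺(aq) + 2 OH⁻(aq)
With molar solubility s: [Ni²⁺] = s, [OH⁻] = 2s.
Ksp = [Ni²⁺][OH⁻]^2 = s · (2s)^2 = 4s^3 = 1.1×10⁻¹⁵
s = 6.5×10⁻⁶ M
[OH⁻] = 2s = 1.3×10⁻⁵ M

1.3×10⁻⁵ M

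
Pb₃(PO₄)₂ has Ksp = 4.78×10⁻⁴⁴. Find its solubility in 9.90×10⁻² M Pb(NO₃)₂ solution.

3.51×10⁻²¹ M

Pb₃(PO₄)₂(s) ⇌ 3 Pb²⁺(aq) + 2 PO₄³⁻(aq)
Pb²⁺ is already present at 9.90×10⁻² M. If s mol/L of Pb₃(PO₄)₂ dissolves, [PO₄³⁻] = 2s while [Pb²⁺] ≈ 9.90×10⁻² M.
Ksp = [Pb²⁺]^3[PO₄³⁻]^2 = (9.90×10⁻²)^3(2s)^2
(2s)^2 = 4.78×10⁻⁴⁴ / (9.90×10⁻²)^3 = 4.93×10⁻⁴¹
s = 3.51×10⁻²¹ M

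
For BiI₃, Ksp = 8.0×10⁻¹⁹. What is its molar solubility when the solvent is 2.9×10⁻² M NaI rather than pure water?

BiI₃(s) ⇌ Bi³⁺(aq) + 3 I⁻(aq)
With I⁻ already at 2.9×10⁻² M and s small, take [I⁻] ≈ 2.9×10⁻² M and [Bi³⁺] = s.
Ksp = [Bi³⁺][I⁻]^3 = s(2.9×10⁻²)^3
s = 8.0×10⁻¹⁹ / (2.9×10⁻²)^3 = 3.3×10⁻¹⁴
s = 3.3×10⁻¹⁴ M

3.3×10⁻¹⁴ M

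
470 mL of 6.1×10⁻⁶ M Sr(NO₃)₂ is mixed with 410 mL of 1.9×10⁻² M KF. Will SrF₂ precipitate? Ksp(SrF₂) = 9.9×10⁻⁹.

The combined volume is 880 mL.
[Sr²⁺] = (6.1×10⁻⁶)(470)/880 = 3.3×10⁻⁶ M
[F⁻] = (1.9×10⁻²)(410)/880 = 8.9×10⁻³ M
Q = [Sr²⁺][F⁻]^2 = 2.6×10⁻¹⁰
Q < Ksp (2.6×10⁻¹⁰ vs 9.9×10⁻⁹); the solution remains unsaturated and no precipitate forms.

No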